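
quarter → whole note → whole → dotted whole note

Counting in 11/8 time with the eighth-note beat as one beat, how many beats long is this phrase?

One eighth-note beat = 2 sixteenth notes.
Convert each value to sixteenth notes: quarter = 4; whole note = 16; whole = 16; dotted whole note = 24.
Total: 4 + 16 + 16 + 24 = 60.
60 ÷ 2 = 30 beats.

30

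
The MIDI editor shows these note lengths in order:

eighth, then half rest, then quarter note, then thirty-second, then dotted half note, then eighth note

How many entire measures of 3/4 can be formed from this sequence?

2

One bar of 3/4 = 24 thirty-second notes.
Working in thirty-second notes: eighth = 4; half rest = 16; quarter note = 8; thirty-second = 1; dotted half note = 24; eighth note = 4.
Total: 4 + 16 + 8 + 1 + 24 + 4 = 57.
57 ÷ 24 = 2 complete bars with 9 left over.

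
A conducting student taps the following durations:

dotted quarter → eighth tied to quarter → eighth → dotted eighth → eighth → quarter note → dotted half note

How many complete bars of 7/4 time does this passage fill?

1

One bar of 7/4 = 28 sixteenth notes.
Express everything in sixteenth notes: dotted quarter = 6; eighth tied to quarter (eighth + quarter) = 6; eighth = 2; dotted eighth = 3; eighth = 2; quarter note = 4; dotted half note = 12.
Total: 6 + 6 + 2 + 3 + 2 + 4 + 12 = 35.
35 ÷ 28 = 1 complete bar with 7 left over.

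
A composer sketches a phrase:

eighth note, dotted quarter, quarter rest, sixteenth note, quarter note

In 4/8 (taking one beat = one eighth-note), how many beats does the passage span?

One eighth-note beat = 2 sixteenth notes.
Each duration in sixteenth notes: eighth note = 2; dotted quarter = 6; quarter rest = 4; sixteenth note = 1; quarter note = 4.
Altogether 2 + 6 + 4 + 1 + 4 = 17.
17 ÷ 2 = 8.5 beats.

8.5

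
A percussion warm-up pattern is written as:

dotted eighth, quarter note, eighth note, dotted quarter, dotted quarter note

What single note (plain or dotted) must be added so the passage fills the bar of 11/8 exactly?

sixteenth note

The bar of 11/8 = 22 sixteenth notes.
Express everything in sixteenth notes: dotted eighth = 3; quarter note = 4; eighth note = 2; dotted quarter = 6; dotted quarter note = 6.
Altogether 3 + 4 + 2 + 6 + 6 = 21.
Remaining: 22 − 21 = 1 sixteenth note, which is a sixteenth note.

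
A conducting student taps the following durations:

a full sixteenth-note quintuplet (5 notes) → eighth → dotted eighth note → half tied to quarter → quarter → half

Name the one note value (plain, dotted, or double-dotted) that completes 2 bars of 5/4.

2 bars of 5/4 = 40 sixteenth notes.
Express everything in sixteenth notes: a full sixteenth-note quintuplet (5 notes) (five quintuplet sixteenths span one quarter) = 4; eighth = 2; dotted eighth note = 3; half tied to quarter (half + quarter) = 12; quarter = 4; half = 8.
Sum: 4 + 2 + 3 + 12 + 4 + 8 = 33.
Remaining: 40 − 33 = 7 sixteenth notes, which is a double-dotted quarter note.

double-dotted quarter note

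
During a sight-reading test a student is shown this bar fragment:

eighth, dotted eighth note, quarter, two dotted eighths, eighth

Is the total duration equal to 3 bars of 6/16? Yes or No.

One bar of 6/16 = 6 sixteenth notes, so 3 bars = 18.
Working in sixteenth notes: eighth = 2; dotted eighth note = 3; quarter = 4; dotted eighth = 3; dotted eighth = 3; eighth = 2.
Total: 2 + 3 + 4 + 3 + 3 + 2 = 17.
17 falls short of 18, so the answer is No.

No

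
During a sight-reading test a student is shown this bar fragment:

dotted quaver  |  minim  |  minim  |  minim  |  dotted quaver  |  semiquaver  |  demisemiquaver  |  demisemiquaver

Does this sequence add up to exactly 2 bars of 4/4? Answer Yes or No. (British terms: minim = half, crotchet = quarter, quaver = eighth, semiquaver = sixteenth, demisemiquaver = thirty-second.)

One bar of 4/4 = 32 thirty-second notes, so 2 bars = 64.
In thirty-second notes: dotted quaver = 6; minim = 16; minim = 16; minim = 16; dotted quaver = 6; semiquaver = 2; demisemiquaver = 1; demisemiquaver = 1.
Sum: 6 + 16 + 16 + 16 + 6 + 2 + 1 + 1 = 64.
64 equals 64, so the answer is Yes.

Yes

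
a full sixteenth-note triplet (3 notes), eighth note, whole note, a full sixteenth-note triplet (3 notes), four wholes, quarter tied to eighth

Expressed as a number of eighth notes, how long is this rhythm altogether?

46

In eighth notes: a full sixteenth-note triplet (3 notes) (three triplet sixteenths span one eighth) = 1; eighth note = 1; whole note = 8; a full sixteenth-note triplet (3 notes) (three triplet sixteenths span one eighth) = 1; whole = 8; whole = 8; whole = 8; whole = 8; quarter tied to eighth (quarter + eighth) = 3.
Sum: 1 + 1 + 8 + 1 + 8 + 8 + 8 + 8 + 3 = 46 eighth notes.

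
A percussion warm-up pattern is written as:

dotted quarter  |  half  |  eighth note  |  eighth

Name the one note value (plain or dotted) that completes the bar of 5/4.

The bar of 5/4 = 10 eighth notes.
In eighth notes: dotted quarter = 3; half = 4; eighth note = 1; eighth = 1.
Altogether 3 + 4 + 1 + 1 = 9.
Remaining: 10 − 9 = 1 eighth note, which is a eighth note.

eighth note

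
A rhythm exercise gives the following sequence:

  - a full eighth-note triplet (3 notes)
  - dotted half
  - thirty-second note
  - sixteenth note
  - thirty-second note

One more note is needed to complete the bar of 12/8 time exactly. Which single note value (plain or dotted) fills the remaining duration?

dotted quarter note

The bar of 12/8 = 48 thirty-second notes.
Working in thirty-second notes: a full eighth-note triplet (3 notes) (three triplet eighths span one quarter) = 8; dotted half = 24; thirty-second note = 1; sixteenth note = 2; thirty-second note = 1.
Adding: 8 + 24 + 1 + 2 + 1 = 36.
Remaining: 48 − 36 = 12 thirty-second notes, which is a dotted quarter note.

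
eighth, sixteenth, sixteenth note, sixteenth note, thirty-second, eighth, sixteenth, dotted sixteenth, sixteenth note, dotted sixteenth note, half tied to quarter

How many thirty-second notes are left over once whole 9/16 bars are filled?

13

One bar of 9/16 = 18 thirty-second notes.
Each duration in thirty-second notes: eighth = 4; sixteenth = 2; sixteenth note = 2; sixteenth note = 2; thirty-second = 1; eighth = 4; sixteenth = 2; dotted sixteenth = 3; sixteenth note = 2; dotted sixteenth note = 3; half tied to quarter (half + quarter) = 24.
Adding: 4 + 2 + 2 + 2 + 1 + 4 + 2 + 3 + 2 + 3 + 24 = 49.
49 ÷ 18 = 2 complete bars with 13 thirty-second notes remaining.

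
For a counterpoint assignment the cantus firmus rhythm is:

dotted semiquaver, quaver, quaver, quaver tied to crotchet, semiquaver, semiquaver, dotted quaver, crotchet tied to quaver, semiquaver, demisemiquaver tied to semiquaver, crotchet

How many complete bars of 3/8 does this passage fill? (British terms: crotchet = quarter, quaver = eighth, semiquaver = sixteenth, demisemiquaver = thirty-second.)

4

One bar of 3/8 = 12 thirty-second notes.
In thirty-second notes: dotted semiquaver = 3; quaver = 4; quaver = 4; quaver tied to crotchet (quaver + crotchet) = 12; semiquaver = 2; semiquaver = 2; dotted quaver = 6; crotchet tied to quaver (crotchet + quaver) = 12; semiquaver = 2; demisemiquaver tied to semiquaver (demisemiquaver + semiquaver) = 3; crotchet = 8.
Sum: 3 + 4 + 4 + 12 + 2 + 2 + 6 + 12 + 2 + 3 + 8 = 58.
58 ÷ 12 = 4 complete bars with 10 left over.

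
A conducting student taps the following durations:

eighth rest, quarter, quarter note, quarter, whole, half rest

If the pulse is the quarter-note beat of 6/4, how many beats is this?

One quarter-note beat = 2 eighth notes.
Each duration in eighth notes: eighth rest = 1; quarter = 2; quarter note = 2; quarter = 2; whole = 8; half rest = 4.
Sum: 1 + 2 + 2 + 2 + 8 + 4 = 19.
19 ÷ 2 = 9.5 beats.

9.5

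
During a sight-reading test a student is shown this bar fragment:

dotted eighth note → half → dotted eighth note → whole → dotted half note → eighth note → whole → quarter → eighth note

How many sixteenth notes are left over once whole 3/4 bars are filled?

One bar of 3/4 = 12 sixteenth notes.
Working in sixteenth notes: dotted eighth note = 3; half = 8; dotted eighth note = 3; whole = 16; dotted half note = 12; eighth note = 2; whole = 16; quarter = 4; eighth note = 2.
Total: 3 + 8 + 3 + 16 + 12 + 2 + 16 + 4 + 2 = 66.
66 ÷ 12 = 5 complete bars with 6 sixteenth notes remaining.

6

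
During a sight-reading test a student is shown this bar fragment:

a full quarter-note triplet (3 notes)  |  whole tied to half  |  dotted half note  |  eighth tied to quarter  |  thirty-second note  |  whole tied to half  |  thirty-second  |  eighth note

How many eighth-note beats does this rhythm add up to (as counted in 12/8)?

One eighth-note beat = 4 thirty-second notes.
Express everything in thirty-second notes: a full quarter-note triplet (3 notes) (three triplet quarters span one half) = 16; whole tied to half (whole + half) = 48; dotted half note = 24; eighth tied to quarter (eighth + quarter) = 12; thirty-second note = 1; whole tied to half (whole + half) = 48; thirty-second = 1; eighth note = 4.
Adding: 16 + 48 + 24 + 12 + 1 + 48 + 1 + 4 = 154.
154 ÷ 4 = 38.5 beats.

38.5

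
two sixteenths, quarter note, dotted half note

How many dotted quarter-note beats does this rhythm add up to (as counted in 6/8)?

One dotted quarter-note beat = 6 sixteenth notes.
Each duration in sixteenth notes: sixteenth = 1; sixteenth = 1; quarter note = 4; dotted half note = 12.
Adding: 1 + 1 + 4 + 12 = 18.
18 ÷ 6 = 3 beats.

3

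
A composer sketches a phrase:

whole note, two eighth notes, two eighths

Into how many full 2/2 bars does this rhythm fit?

1

One bar of 2/2 = 8 eighth notes.
Express everything in eighth notes: whole note = 8; eighth note = 1; eighth note = 1; eighth = 1; eighth = 1.
Altogether 8 + 1 + 1 + 1 + 1 = 12.
12 ÷ 8 = 1 complete bar with 4 left over.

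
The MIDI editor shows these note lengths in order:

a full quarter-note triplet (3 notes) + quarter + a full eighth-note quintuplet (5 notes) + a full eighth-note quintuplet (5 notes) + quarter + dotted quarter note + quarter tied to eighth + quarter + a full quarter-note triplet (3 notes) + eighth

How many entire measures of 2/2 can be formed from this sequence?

One bar of 2/2 = 8 eighth notes.
Convert each value to eighth notes: a full quarter-note triplet (3 notes) (three triplet quarters span one half) = 4; quarter = 2; a full eighth-note quintuplet (5 notes) (five quintuplet eighths span one half) = 4; a full eighth-note quintuplet (5 notes) (five quintuplet eighths span one half) = 4; quarter = 2; dotted quarter note = 3; quarter tied to eighth (quarter + eighth) = 3; quarter = 2; a full quarter-note triplet (3 notes) (three triplet quarters span one half) = 4; eighth = 1.
Total: 4 + 2 + 4 + 4 + 2 + 3 + 3 + 2 + 4 + 1 = 29.
29 ÷ 8 = 3 complete bars with 5 left over.

3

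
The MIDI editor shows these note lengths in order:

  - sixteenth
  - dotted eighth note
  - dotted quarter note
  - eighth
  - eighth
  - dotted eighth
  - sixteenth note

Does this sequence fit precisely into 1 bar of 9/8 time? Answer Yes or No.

One bar of 9/8 = 18 sixteenth notes.
Working in sixteenth notes: sixteenth = 1; dotted eighth note = 3; dotted quarter note = 6; eighth = 2; eighth = 2; dotted eighth = 3; sixteenth note = 1.
Total: 1 + 3 + 6 + 2 + 2 + 3 + 1 = 18.
18 equals 18, so the answer is Yes.

Yes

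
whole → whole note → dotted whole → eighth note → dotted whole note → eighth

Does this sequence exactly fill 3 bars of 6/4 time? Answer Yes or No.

No

One bar of 6/4 = 12 eighth notes, so 3 bars = 36.
In eighth notes: whole = 8; whole note = 8; dotted whole = 12; eighth note = 1; dotted whole note = 12; eighth = 1.
Altogether 8 + 8 + 12 + 1 + 12 + 1 = 42.
42 exceeds 36, so the answer is No.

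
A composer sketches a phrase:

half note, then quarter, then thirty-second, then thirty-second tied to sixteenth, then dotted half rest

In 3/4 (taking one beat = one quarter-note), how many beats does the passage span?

One quarter-note beat = 8 thirty-second notes.
Convert each value to thirty-second notes: half note = 16; quarter = 8; thirty-second = 1; thirty-second tied to sixteenth (thirty-second + sixteenth) = 3; dotted half rest = 24.
Total: 16 + 8 + 1 + 3 + 24 = 52.
52 ÷ 8 = 6.5 beats.

6.5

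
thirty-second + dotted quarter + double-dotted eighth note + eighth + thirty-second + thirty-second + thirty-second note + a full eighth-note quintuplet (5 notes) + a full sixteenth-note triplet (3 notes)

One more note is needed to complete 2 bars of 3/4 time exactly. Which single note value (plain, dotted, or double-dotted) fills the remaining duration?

thirty-second note

2 bars of 3/4 = 48 thirty-second notes.
Express everything in thirty-second notes: thirty-second = 1; dotted quarter = 12; double-dotted eighth note = 7; eighth = 4; thirty-second = 1; thirty-second = 1; thirty-second note = 1; a full eighth-note quintuplet (5 notes) (five quintuplet eighths span one half) = 16; a full sixteenth-note triplet (3 notes) (three triplet sixteenths span one eighth) = 4.
Altogether 1 + 12 + 7 + 4 + 1 + 1 + 1 + 16 + 4 = 47.
Remaining: 48 − 47 = 1 thirty-second note, which is a thirty-second note.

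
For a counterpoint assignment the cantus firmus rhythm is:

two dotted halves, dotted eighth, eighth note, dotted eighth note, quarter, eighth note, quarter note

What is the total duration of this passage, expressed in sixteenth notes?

42

Working in sixteenth notes: dotted half = 12; dotted half = 12; dotted eighth = 3; eighth note = 2; dotted eighth note = 3; quarter = 4; eighth note = 2; quarter note = 4.
Total: 12 + 12 + 3 + 2 + 3 + 4 + 2 + 4 = 42 sixteenth notes.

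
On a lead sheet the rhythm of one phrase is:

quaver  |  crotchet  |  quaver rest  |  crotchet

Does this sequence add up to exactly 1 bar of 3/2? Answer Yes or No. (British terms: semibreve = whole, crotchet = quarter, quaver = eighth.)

One bar of 3/2 = 12 eighth notes.
Express everything in eighth notes: quaver = 1; crotchet = 2; quaver rest = 1; crotchet = 2.
Altogether 1 + 2 + 1 + 2 = 6.
6 falls short of 12, so the answer is No.

No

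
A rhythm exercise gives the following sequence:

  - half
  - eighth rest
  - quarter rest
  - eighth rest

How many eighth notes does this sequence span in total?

Express everything in eighth notes: half = 4; eighth rest = 1; quarter rest = 2; eighth rest = 1.
Sum: 4 + 1 + 2 + 1 = 8 eighth notes.

8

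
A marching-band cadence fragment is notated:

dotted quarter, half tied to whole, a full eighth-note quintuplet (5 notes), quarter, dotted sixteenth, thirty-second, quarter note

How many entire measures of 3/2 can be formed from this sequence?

2

One bar of 3/2 = 48 thirty-second notes.
Each duration in thirty-second notes: dotted quarter = 12; half tied to whole (half + whole) = 48; a full eighth-note quintuplet (5 notes) (five quintuplet eighths span one half) = 16; quarter = 8; dotted sixteenth = 3; thirty-second = 1; quarter note = 8.
Total: 12 + 48 + 16 + 8 + 3 + 1 + 8 = 96.
96 ÷ 48 = 2 complete bars with 0 left over.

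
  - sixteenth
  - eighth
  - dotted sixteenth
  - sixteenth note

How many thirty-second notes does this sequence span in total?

11

Each duration in thirty-second notes: sixteenth = 2; eighth = 4; dotted sixteenth = 3; sixteenth note = 2.
Adding: 2 + 4 + 3 + 2 = 11 thirty-second notes.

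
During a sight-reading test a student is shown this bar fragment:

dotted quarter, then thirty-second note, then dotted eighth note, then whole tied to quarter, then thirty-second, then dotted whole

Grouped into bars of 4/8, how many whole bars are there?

One bar of 4/8 = 16 thirty-second notes.
Express everything in thirty-second notes: dotted quarter = 12; thirty-second note = 1; dotted eighth note = 6; whole tied to quarter (whole + quarter) = 40; thirty-second = 1; dotted whole = 48.
Altogether 12 + 1 + 6 + 40 + 1 + 48 = 108.
108 ÷ 16 = 6 complete bars with 12 left over.

6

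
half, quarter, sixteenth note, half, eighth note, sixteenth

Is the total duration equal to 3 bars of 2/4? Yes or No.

One bar of 2/4 = 8 sixteenth notes, so 3 bars = 24.
Convert each value to sixteenth notes: half = 8; quarter = 4; sixteenth note = 1; half = 8; eighth note = 2; sixteenth = 1.
Adding: 8 + 4 + 1 + 8 + 2 + 1 = 24.
24 equals 24, so the answer is Yes.

Yes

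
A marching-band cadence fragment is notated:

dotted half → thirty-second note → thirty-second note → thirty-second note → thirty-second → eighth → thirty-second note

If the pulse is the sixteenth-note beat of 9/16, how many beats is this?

One sixteenth-note beat = 2 thirty-second notes.
Express everything in thirty-second notes: dotted half = 24; thirty-second note = 1; thirty-second note = 1; thirty-second note = 1; thirty-second = 1; eighth = 4; thirty-second note = 1.
Sum: 24 + 1 + 1 + 1 + 1 + 4 + 1 = 33.
33 ÷ 2 = 16.5 beats.

16.5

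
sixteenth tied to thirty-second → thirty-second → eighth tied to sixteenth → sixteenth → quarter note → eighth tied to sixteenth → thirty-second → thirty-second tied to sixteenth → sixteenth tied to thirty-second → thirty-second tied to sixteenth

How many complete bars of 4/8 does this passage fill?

2

One bar of 4/8 = 16 thirty-second notes.
Convert each value to thirty-second notes: sixteenth tied to thirty-second (sixteenth + thirty-second) = 3; thirty-second = 1; eighth tied to sixteenth (eighth + sixteenth) = 6; sixteenth = 2; quarter note = 8; eighth tied to sixteenth (eighth + sixteenth) = 6; thirty-second = 1; thirty-second tied to sixteenth (thirty-second + sixteenth) = 3; sixteenth tied to thirty-second (sixteenth + thirty-second) = 3; thirty-second tied to sixteenth (thirty-second + sixteenth) = 3.
Altogether 3 + 1 + 6 + 2 + 8 + 6 + 1 + 3 + 3 + 3 = 36.
36 ÷ 16 = 2 complete bars with 4 left over.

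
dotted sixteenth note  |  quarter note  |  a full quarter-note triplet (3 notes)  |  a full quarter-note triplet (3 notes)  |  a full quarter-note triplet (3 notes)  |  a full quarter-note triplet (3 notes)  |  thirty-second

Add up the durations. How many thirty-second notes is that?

76

Convert each value to thirty-second notes: dotted sixteenth note = 3; quarter note = 8; a full quarter-note triplet (3 notes) (three triplet quarters span one half) = 16; a full quarter-note triplet (3 notes) (three triplet quarters span one half) = 16; a full quarter-note triplet (3 notes) (three triplet quarters span one half) = 16; a full quarter-note triplet (3 notes) (three triplet quarters span one half) = 16; thirty-second = 1.
Adding: 3 + 8 + 16 + 16 + 16 + 16 + 1 = 76 thirty-second notes.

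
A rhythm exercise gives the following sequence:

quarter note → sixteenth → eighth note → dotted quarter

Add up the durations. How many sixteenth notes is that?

In sixteenth notes: quarter note = 4; sixteenth = 1; eighth note = 2; dotted quarter = 6.
Total: 4 + 1 + 2 + 6 = 13 sixteenth notes.

13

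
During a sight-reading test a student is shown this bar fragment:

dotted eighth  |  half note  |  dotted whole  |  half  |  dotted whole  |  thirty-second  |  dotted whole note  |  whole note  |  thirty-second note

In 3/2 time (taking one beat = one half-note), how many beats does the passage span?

One half-note beat = 16 thirty-second notes.
Convert each value to thirty-second notes: dotted eighth = 6; half note = 16; dotted whole = 48; half = 16; dotted whole = 48; thirty-second = 1; dotted whole note = 48; whole note = 32; thirty-second note = 1.
Sum: 6 + 16 + 48 + 16 + 48 + 1 + 48 + 32 + 1 = 216.
216 ÷ 16 = 13.5 beats.

13.5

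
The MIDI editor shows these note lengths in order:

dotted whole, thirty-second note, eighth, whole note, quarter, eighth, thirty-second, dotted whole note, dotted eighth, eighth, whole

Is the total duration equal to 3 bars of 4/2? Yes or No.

One bar of 4/2 = 64 thirty-second notes, so 3 bars = 192.
Convert each value to thirty-second notes: dotted whole = 48; thirty-second note = 1; eighth = 4; whole note = 32; quarter = 8; eighth = 4; thirty-second = 1; dotted whole note = 48; dotted eighth = 6; eighth = 4; whole = 32.
Altogether 48 + 1 + 4 + 32 + 8 + 4 + 1 + 48 + 6 + 4 + 32 = 188.
188 falls short of 192, so the answer is No.

No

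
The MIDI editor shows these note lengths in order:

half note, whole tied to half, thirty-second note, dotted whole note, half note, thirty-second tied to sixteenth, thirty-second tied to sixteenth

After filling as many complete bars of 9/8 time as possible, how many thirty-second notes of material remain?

One bar of 9/8 = 36 thirty-second notes.
Working in thirty-second notes: half note = 16; whole tied to half (whole + half) = 48; thirty-second note = 1; dotted whole note = 48; half note = 16; thirty-second tied to sixteenth (thirty-second + sixteenth) = 3; thirty-second tied to sixteenth (thirty-second + sixteenth) = 3.
Adding: 16 + 48 + 1 + 48 + 16 + 3 + 3 = 135.
135 ÷ 36 = 3 complete bars with 27 thirty-second notes remaining.

27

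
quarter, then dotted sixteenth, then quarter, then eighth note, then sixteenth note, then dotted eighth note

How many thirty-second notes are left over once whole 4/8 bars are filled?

One bar of 4/8 = 16 thirty-second notes.
In thirty-second notes: quarter = 8; dotted sixteenth = 3; quarter = 8; eighth note = 4; sixteenth note = 2; dotted eighth note = 6.
Sum: 8 + 3 + 8 + 4 + 2 + 6 = 31.
31 ÷ 16 = 1 complete bar with 15 thirty-second notes remaining.

15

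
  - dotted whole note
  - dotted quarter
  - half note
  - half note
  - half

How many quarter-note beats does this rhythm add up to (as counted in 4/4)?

One quarter-note beat = 2 eighth notes.
Convert each value to eighth notes: dotted whole note = 12; dotted quarter = 3; half note = 4; half note = 4; half = 4.
Adding: 12 + 3 + 4 + 4 + 4 = 27.
27 ÷ 2 = 13.5 beats.

13.5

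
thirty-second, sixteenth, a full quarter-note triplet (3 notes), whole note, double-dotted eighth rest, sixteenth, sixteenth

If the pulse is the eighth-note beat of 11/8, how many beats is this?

15.5

One eighth-note beat = 4 thirty-second notes.
Each duration in thirty-second notes: thirty-second = 1; sixteenth = 2; a full quarter-note triplet (3 notes) (three triplet quarters span one half) = 16; whole note = 32; double-dotted eighth rest = 7; sixteenth = 2; sixteenth = 2.
Altogether 1 + 2 + 16 + 32 + 7 + 2 + 2 = 62.
62 ÷ 4 = 15.5 beats.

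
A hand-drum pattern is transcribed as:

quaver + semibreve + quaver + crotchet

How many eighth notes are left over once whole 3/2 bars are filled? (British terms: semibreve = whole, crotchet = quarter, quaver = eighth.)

0

One bar of 3/2 = 12 eighth notes.
In eighth notes: quaver = 1; semibreve = 8; quaver = 1; crotchet = 2.
Total: 1 + 8 + 1 + 2 = 12.
12 ÷ 12 = 1 complete bar with 0 eighth notes remaining.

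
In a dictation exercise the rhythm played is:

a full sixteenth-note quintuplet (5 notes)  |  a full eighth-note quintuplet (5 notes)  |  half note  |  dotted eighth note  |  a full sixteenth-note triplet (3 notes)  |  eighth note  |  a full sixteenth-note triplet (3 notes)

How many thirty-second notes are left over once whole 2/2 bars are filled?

One bar of 2/2 = 16 sixteenth notes.
Working in sixteenth notes: a full sixteenth-note quintuplet (5 notes) (five quintuplet sixteenths span one quarter) = 4; a full eighth-note quintuplet (5 notes) (five quintuplet eighths span one half) = 8; half note = 8; dotted eighth note = 3; a full sixteenth-note triplet (3 notes) (three triplet sixteenths span one eighth) = 2; eighth note = 2; a full sixteenth-note triplet (3 notes) (three triplet sixteenths span one eighth) = 2.
Altogether 4 + 8 + 8 + 3 + 2 + 2 + 2 = 29.
29 ÷ 16 = 1 complete bar with 13 sixteenth notes remaining = 26 thirty-second notes.

26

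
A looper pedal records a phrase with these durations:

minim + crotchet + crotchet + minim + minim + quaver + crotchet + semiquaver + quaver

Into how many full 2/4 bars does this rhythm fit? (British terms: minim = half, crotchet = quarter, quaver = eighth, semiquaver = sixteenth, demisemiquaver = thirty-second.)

One bar of 2/4 = 8 sixteenth notes.
In sixteenth notes: minim = 8; crotchet = 4; crotchet = 4; minim = 8; minim = 8; quaver = 2; crotchet = 4; semiquaver = 1; quaver = 2.
Total: 8 + 4 + 4 + 8 + 8 + 2 + 4 + 1 + 2 = 41.
41 ÷ 8 = 5 complete bars with 1 left over.

5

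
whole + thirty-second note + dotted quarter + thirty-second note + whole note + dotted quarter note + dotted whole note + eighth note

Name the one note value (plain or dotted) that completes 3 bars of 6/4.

3 bars of 6/4 = 144 thirty-second notes.
In thirty-second notes: whole = 32; thirty-second note = 1; dotted quarter = 12; thirty-second note = 1; whole note = 32; dotted quarter note = 12; dotted whole note = 48; eighth note = 4.
Total: 32 + 1 + 12 + 1 + 32 + 12 + 48 + 4 = 142.
Remaining: 144 − 142 = 2 thirty-second notes, which is a sixteenth note.

sixteenth note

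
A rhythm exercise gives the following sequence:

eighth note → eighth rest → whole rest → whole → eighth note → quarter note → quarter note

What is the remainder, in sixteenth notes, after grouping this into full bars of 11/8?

One bar of 11/8 = 11 eighth notes.
Working in eighth notes: eighth note = 1; eighth rest = 1; whole rest = 8; whole = 8; eighth note = 1; quarter note = 2; quarter note = 2.
Altogether 1 + 1 + 8 + 8 + 1 + 2 + 2 = 23.
23 ÷ 11 = 2 complete bars with 1 eighth note remaining = 2 sixteenth notes.

2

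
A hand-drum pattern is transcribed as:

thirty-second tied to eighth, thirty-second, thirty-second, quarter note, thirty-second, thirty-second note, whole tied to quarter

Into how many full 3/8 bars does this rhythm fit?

4

One bar of 3/8 = 12 thirty-second notes.
Convert each value to thirty-second notes: thirty-second tied to eighth (thirty-second + eighth) = 5; thirty-second = 1; thirty-second = 1; quarter note = 8; thirty-second = 1; thirty-second note = 1; whole tied to quarter (whole + quarter) = 40.
Adding: 5 + 1 + 1 + 8 + 1 + 1 + 40 = 57.
57 ÷ 12 = 4 complete bars with 9 left over.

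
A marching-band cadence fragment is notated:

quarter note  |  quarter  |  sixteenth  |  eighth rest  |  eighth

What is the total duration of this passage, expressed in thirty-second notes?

Working in thirty-second notes: quarter note = 8; quarter = 8; sixteenth = 2; eighth rest = 4; eighth = 4.
Sum: 8 + 8 + 2 + 4 + 4 = 26 thirty-second notes.

26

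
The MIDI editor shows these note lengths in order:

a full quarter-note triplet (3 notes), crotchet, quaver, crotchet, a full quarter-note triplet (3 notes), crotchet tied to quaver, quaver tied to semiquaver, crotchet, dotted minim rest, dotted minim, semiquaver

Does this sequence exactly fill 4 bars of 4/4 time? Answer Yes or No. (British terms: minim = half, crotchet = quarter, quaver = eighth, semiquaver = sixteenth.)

Yes

One bar of 4/4 = 16 sixteenth notes, so 4 bars = 64.
Each duration in sixteenth notes: a full quarter-note triplet (3 notes) (three triplet quarters span one half) = 8; crotchet = 4; quaver = 2; crotchet = 4; a full quarter-note triplet (3 notes) (three triplet quarters span one half) = 8; crotchet tied to quaver (crotchet + quaver) = 6; quaver tied to semiquaver (quaver + semiquaver) = 3; crotchet = 4; dotted minim rest = 12; dotted minim = 12; semiquaver = 1.
Adding: 8 + 4 + 2 + 4 + 8 + 6 + 3 + 4 + 12 + 12 + 1 = 64.
64 equals 64, so the answer is Yes.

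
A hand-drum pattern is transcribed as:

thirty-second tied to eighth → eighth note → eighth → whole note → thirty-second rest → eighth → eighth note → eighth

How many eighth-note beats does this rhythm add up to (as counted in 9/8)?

One eighth-note beat = 4 thirty-second notes.
Each duration in thirty-second notes: thirty-second tied to eighth (thirty-second + eighth) = 5; eighth note = 4; eighth = 4; whole note = 32; thirty-second rest = 1; eighth = 4; eighth note = 4; eighth = 4.
Total: 5 + 4 + 4 + 32 + 1 + 4 + 4 + 4 = 58.
58 ÷ 4 = 14.5 beats.

14.5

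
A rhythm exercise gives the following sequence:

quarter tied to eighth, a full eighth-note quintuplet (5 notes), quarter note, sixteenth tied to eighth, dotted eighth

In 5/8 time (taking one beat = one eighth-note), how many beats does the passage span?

12

One eighth-note beat = 2 sixteenth notes.
Working in sixteenth notes: quarter tied to eighth (quarter + eighth) = 6; a full eighth-note quintuplet (5 notes) (five quintuplet eighths span one half) = 8; quarter note = 4; sixteenth tied to eighth (sixteenth + eighth) = 3; dotted eighth = 3.
Total: 6 + 8 + 4 + 3 + 3 = 24.
24 ÷ 2 = 12 beats.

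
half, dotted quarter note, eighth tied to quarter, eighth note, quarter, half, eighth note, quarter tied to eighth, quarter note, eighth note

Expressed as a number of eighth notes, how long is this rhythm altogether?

24

Working in eighth notes: half = 4; dotted quarter note = 3; eighth tied to quarter (eighth + quarter) = 3; eighth note = 1; quarter = 2; half = 4; eighth note = 1; quarter tied to eighth (quarter + eighth) = 3; quarter note = 2; eighth note = 1.
Total: 4 + 3 + 3 + 1 + 2 + 4 + 1 + 3 + 2 + 1 = 24 eighth notes.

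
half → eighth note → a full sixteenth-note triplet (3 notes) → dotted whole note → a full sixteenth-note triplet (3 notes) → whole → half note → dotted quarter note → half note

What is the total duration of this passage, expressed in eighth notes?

Working in eighth notes: half = 4; eighth note = 1; a full sixteenth-note triplet (3 notes) (three triplet sixteenths span one eighth) = 1; dotted whole note = 12; a full sixteenth-note triplet (3 notes) (three triplet sixteenths span one eighth) = 1; whole = 8; half note = 4; dotted quarter note = 3; half note = 4.
Adding: 4 + 1 + 1 + 12 + 1 + 8 + 4 + 3 + 4 = 38 eighth notes.

38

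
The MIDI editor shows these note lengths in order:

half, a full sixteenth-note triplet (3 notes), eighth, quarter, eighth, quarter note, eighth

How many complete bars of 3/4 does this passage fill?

2

One bar of 3/4 = 6 eighth notes.
Each duration in eighth notes: half = 4; a full sixteenth-note triplet (3 notes) (three triplet sixteenths span one eighth) = 1; eighth = 1; quarter = 2; eighth = 1; quarter note = 2; eighth = 1.
Total: 4 + 1 + 1 + 2 + 1 + 2 + 1 = 12.
12 ÷ 6 = 2 complete bars with 0 left over.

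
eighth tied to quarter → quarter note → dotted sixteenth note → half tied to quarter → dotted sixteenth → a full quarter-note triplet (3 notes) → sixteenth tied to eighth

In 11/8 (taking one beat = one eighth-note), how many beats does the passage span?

18

One eighth-note beat = 4 thirty-second notes.
Working in thirty-second notes: eighth tied to quarter (eighth + quarter) = 12; quarter note = 8; dotted sixteenth note = 3; half tied to quarter (half + quarter) = 24; dotted sixteenth = 3; a full quarter-note triplet (3 notes) (three triplet quarters span one half) = 16; sixteenth tied to eighth (sixteenth + eighth) = 6.
Sum: 12 + 8 + 3 + 24 + 3 + 16 + 6 = 72.
72 ÷ 4 = 18 beats.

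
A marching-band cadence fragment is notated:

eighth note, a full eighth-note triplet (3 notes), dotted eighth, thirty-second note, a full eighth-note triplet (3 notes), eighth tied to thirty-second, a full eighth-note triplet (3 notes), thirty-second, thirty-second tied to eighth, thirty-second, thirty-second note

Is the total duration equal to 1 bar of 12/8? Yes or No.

One bar of 12/8 = 48 thirty-second notes.
Convert each value to thirty-second notes: eighth note = 4; a full eighth-note triplet (3 notes) (three triplet eighths span one quarter) = 8; dotted eighth = 6; thirty-second note = 1; a full eighth-note triplet (3 notes) (three triplet eighths span one quarter) = 8; eighth tied to thirty-second (eighth + thirty-second) = 5; a full eighth-note triplet (3 notes) (three triplet eighths span one quarter) = 8; thirty-second = 1; thirty-second tied to eighth (thirty-second + eighth) = 5; thirty-second = 1; thirty-second note = 1.
Adding: 4 + 8 + 6 + 1 + 8 + 5 + 8 + 1 + 5 + 1 + 1 = 48.
48 equals 48, so the answer is Yes.

Yes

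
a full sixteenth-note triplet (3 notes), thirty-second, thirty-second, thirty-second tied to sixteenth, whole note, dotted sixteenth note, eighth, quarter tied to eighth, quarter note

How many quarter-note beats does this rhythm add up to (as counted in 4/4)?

8.5

One quarter-note beat = 8 thirty-second notes.
In thirty-second notes: a full sixteenth-note triplet (3 notes) (three triplet sixteenths span one eighth) = 4; thirty-second = 1; thirty-second = 1; thirty-second tied to sixteenth (thirty-second + sixteenth) = 3; whole note = 32; dotted sixteenth note = 3; eighth = 4; quarter tied to eighth (quarter + eighth) = 12; quarter note = 8.
Sum: 4 + 1 + 1 + 3 + 32 + 3 + 4 + 12 + 8 = 68.
68 ÷ 8 = 8.5 beats.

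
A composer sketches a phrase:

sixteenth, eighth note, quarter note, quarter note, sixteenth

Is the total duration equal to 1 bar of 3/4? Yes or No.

Yes

One bar of 3/4 = 12 sixteenth notes.
In sixteenth notes: sixteenth = 1; eighth note = 2; quarter note = 4; quarter note = 4; sixteenth = 1.
Adding: 1 + 2 + 4 + 4 + 1 = 12.
12 equals 12, so the answer is Yes.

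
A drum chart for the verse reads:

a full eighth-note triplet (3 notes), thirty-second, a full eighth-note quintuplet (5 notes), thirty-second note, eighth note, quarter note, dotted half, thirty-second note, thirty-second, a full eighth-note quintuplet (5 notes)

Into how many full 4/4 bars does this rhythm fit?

2

One bar of 4/4 = 32 thirty-second notes.
Each duration in thirty-second notes: a full eighth-note triplet (3 notes) (three triplet eighths span one quarter) = 8; thirty-second = 1; a full eighth-note quintuplet (5 notes) (five quintuplet eighths span one half) = 16; thirty-second note = 1; eighth note = 4; quarter note = 8; dotted half = 24; thirty-second note = 1; thirty-second = 1; a full eighth-note quintuplet (5 notes) (five quintuplet eighths span one half) = 16.
Sum: 8 + 1 + 16 + 1 + 4 + 8 + 24 + 1 + 1 + 16 = 80.
80 ÷ 32 = 2 complete bars with 16 left over.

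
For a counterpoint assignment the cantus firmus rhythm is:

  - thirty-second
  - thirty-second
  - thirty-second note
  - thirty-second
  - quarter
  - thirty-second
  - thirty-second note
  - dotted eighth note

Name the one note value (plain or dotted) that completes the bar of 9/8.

half note

The bar of 9/8 = 36 thirty-second notes.
In thirty-second notes: thirty-second = 1; thirty-second = 1; thirty-second note = 1; thirty-second = 1; quarter = 8; thirty-second = 1; thirty-second note = 1; dotted eighth note = 6.
Total: 1 + 1 + 1 + 1 + 8 + 1 + 1 + 6 = 20.
Remaining: 36 − 20 = 16 thirty-second notes, which is a half note.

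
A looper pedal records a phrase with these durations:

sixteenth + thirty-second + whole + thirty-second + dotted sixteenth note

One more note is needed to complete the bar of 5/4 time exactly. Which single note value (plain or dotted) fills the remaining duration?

The bar of 5/4 = 40 thirty-second notes.
Express everything in thirty-second notes: sixteenth = 2; thirty-second = 1; whole = 32; thirty-second = 1; dotted sixteenth note = 3.
Sum: 2 + 1 + 32 + 1 + 3 = 39.
Remaining: 40 − 39 = 1 thirty-second note, which is a thirty-second note.

thirty-second note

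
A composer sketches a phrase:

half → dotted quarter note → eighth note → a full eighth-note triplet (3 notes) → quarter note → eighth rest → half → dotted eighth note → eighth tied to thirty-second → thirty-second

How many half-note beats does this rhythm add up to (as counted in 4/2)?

5

One half-note beat = 16 thirty-second notes.
Each duration in thirty-second notes: half = 16; dotted quarter note = 12; eighth note = 4; a full eighth-note triplet (3 notes) (three triplet eighths span one quarter) = 8; quarter note = 8; eighth rest = 4; half = 16; dotted eighth note = 6; eighth tied to thirty-second (eighth + thirty-second) = 5; thirty-second = 1.
Altogether 16 + 12 + 4 + 8 + 8 + 4 + 16 + 6 + 5 + 1 = 80.
80 ÷ 16 = 5 beats.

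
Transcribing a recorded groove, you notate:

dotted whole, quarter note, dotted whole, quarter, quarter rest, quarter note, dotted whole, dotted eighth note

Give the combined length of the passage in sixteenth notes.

91

Convert each value to sixteenth notes: dotted whole = 24; quarter note = 4; dotted whole = 24; quarter = 4; quarter rest = 4; quarter note = 4; dotted whole = 24; dotted eighth note = 3.
Adding: 24 + 4 + 24 + 4 + 4 + 4 + 24 + 3 = 91 sixteenth notes.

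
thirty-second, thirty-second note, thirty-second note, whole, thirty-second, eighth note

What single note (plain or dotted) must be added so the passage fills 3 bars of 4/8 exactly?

3 bars of 4/8 = 48 thirty-second notes.
Each duration in thirty-second notes: thirty-second = 1; thirty-second note = 1; thirty-second note = 1; whole = 32; thirty-second = 1; eighth note = 4.
Altogether 1 + 1 + 1 + 32 + 1 + 4 = 40.
Remaining: 48 − 40 = 8 thirty-second notes, which is a quarter note.

quarter note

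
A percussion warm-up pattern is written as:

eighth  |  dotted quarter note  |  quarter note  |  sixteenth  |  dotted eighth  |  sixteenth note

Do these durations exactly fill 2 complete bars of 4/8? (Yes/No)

One bar of 4/8 = 8 sixteenth notes, so 2 bars = 16.
Convert each value to sixteenth notes: eighth = 2; dotted quarter note = 6; quarter note = 4; sixteenth = 1; dotted eighth = 3; sixteenth note = 1.
Sum: 2 + 6 + 4 + 1 + 3 + 1 = 17.
17 exceeds 16, so the answer is No.

No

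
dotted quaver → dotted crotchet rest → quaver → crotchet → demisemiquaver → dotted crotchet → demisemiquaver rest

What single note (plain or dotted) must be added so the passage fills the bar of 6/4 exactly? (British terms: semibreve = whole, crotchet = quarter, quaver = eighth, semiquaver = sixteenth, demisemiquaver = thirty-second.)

The bar of 6/4 = 48 thirty-second notes.
In thirty-second notes: dotted quaver = 6; dotted crotchet rest = 12; quaver = 4; crotchet = 8; demisemiquaver = 1; dotted crotchet = 12; demisemiquaver rest = 1.
Altogether 6 + 12 + 4 + 8 + 1 + 12 + 1 = 44.
Remaining: 48 − 44 = 4 thirty-second notes, which is a eighth note.

eighth note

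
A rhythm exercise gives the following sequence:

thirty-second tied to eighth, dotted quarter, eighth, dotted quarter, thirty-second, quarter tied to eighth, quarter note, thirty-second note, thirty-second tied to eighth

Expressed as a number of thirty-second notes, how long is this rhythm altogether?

60

Working in thirty-second notes: thirty-second tied to eighth (thirty-second + eighth) = 5; dotted quarter = 12; eighth = 4; dotted quarter = 12; thirty-second = 1; quarter tied to eighth (quarter + eighth) = 12; quarter note = 8; thirty-second note = 1; thirty-second tied to eighth (thirty-second + eighth) = 5.
Adding: 5 + 12 + 4 + 12 + 1 + 12 + 8 + 1 + 5 = 60 thirty-second notes.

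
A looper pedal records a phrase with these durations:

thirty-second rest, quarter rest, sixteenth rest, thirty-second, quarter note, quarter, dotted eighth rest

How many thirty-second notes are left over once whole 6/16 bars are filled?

One bar of 6/16 = 12 thirty-second notes.
Express everything in thirty-second notes: thirty-second rest = 1; quarter rest = 8; sixteenth rest = 2; thirty-second = 1; quarter note = 8; quarter = 8; dotted eighth rest = 6.
Sum: 1 + 8 + 2 + 1 + 8 + 8 + 6 = 34.
34 ÷ 12 = 2 complete bars with 10 thirty-second notes remaining.

10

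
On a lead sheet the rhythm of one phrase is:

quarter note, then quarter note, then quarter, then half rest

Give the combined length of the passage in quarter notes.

5

Express everything in quarter notes: quarter note = 1; quarter note = 1; quarter = 1; half rest = 2.
Adding: 1 + 1 + 1 + 2 = 5 quarter notes.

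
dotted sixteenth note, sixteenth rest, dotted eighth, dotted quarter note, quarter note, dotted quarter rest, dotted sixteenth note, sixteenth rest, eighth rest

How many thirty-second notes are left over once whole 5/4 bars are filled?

One bar of 5/4 = 40 thirty-second notes.
In thirty-second notes: dotted sixteenth note = 3; sixteenth rest = 2; dotted eighth = 6; dotted quarter note = 12; quarter note = 8; dotted quarter rest = 12; dotted sixteenth note = 3; sixteenth rest = 2; eighth rest = 4.
Sum: 3 + 2 + 6 + 12 + 8 + 12 + 3 + 2 + 4 = 52.
52 ÷ 40 = 1 complete bar with 12 thirty-second notes remaining.

12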